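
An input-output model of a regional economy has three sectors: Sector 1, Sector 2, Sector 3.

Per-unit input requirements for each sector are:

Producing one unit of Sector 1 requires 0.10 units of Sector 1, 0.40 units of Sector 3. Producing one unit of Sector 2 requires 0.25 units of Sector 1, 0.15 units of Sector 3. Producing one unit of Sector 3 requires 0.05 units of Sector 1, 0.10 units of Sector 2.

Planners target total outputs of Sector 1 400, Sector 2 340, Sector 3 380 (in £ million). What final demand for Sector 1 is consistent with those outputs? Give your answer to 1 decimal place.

d_1 = 256.0

I − A =
  [   0.90    -0.25    -0.05]
  [   0.00     1.00    -0.10]
  [  -0.40    -0.15     1.00]
d = (I − A) x:
  d_1 = (+0.90)·400 + (-0.25)·340 + (-0.05)·380 = 256.0
  d_2 = (+0.00)·400 + (+1.00)·340 + (-0.10)·380 = 302.0
  d_3 = (-0.40)·400 + (-0.15)·340 + (+1.00)·380 = 169.0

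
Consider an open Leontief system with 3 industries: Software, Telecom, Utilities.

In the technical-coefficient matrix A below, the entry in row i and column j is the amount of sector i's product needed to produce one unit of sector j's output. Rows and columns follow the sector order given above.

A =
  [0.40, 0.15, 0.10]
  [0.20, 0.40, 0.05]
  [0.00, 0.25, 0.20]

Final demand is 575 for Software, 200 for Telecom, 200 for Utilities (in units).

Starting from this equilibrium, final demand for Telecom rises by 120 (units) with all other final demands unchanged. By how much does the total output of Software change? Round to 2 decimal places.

Δx_S = 69.18

I − A =
  [   0.60    -0.15    -0.10]
  [  -0.20     0.60    -0.05]
  [   0.00    -0.25     0.80]
Cofactors of I−A, C_ij = (−1)^(i+j)·(minor ij) (rows/columns in the sector order above):
  C_11 = (0.60)(0.80) − (-0.05)(-0.25) = 0.4675
  C_12 = −[(-0.20)(0.80) − (-0.05)(0.00)] = 0.1600
  C_13 = (-0.20)(-0.25) − (0.60)(0.00) = 0.0500
  C_21 = −[(-0.15)(0.80) − (-0.10)(-0.25)] = 0.1450
  C_22 = (0.60)(0.80) − (-0.10)(0.00) = 0.4800
  C_23 = −[(0.60)(-0.25) − (-0.15)(0.00)] = 0.1500
  C_31 = (-0.15)(-0.05) − (-0.10)(0.60) = 0.0675
  C_32 = −[(0.60)(-0.05) − (-0.10)(-0.20)] = 0.0500
  C_33 = (0.60)(0.60) − (-0.15)(-0.20) = 0.3300
det(I−A) = Σ_j (I−A)_1j·C_1j = (0.60)(0.4675) + (-0.15)(0.1600) + (-0.10)(0.0500) = 0.2515
adj(I−A) = Cᵀ =
  [ 0.4675   0.1450   0.0675]
  [ 0.1600   0.4800   0.0500]
  [ 0.0500   0.1500   0.3300]
(I − A)⁻¹ = adj(I−A) / det(I−A) ≈
  [   1.8588     0.5765     0.2684]
  [   0.6362     1.9085     0.1988]
  [   0.1988     0.5964     1.3121]
Δx = (I − A)⁻¹ Δd with Δd having +120 in the Telecom component and 0 elsewhere.
So Δx_S = L_ST · (+120), where L_ST = adj(I−A)_ST / det(I−A) = 0.1450 / 0.2515.
Δx_S = 0.1450 × (+120) / 0.2515 = 17.40 / 0.2515 ≈ 69.18.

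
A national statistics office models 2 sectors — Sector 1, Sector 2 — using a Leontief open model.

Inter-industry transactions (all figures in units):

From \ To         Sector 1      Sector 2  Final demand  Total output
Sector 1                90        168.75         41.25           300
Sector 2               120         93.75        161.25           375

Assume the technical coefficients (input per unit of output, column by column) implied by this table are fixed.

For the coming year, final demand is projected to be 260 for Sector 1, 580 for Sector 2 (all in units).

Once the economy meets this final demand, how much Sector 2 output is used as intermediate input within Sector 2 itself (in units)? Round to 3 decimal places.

Technical coefficients a_ij = z_ij / X_j:
  a_11 = 90/300 = 0.30, a_21 = 120/300 = 0.40
  a_12 = 168.75/375 = 0.45, a_22 = 93.75/375 = 0.25
I − A =
  [   0.70    -0.45]
  [  -0.40     0.75]
det(I−A) = (0.70)(0.75) − (-0.45)(-0.40) = 0.3450
adj(I−A) = [[0.75, 0.45], [0.40, 0.70]]
(I − A)⁻¹ = adj(I−A) / det(I−A) ≈
  [   2.1739     1.3043]
  [   1.1594     2.0290]
First solve x = (I − A)⁻¹ d = adj(I−A)·d / det(I−A); in particular x_2 = (0.40·260 + 0.70·580) / 0.3450 = 510.00 / 0.3450 ≈ 1478.26087.
Intermediate flow from 2 to 2: z_22 = a_22 · x_2 = 0.25 × 510.00 / 0.3450 = 127.50 / 0.3450 ≈ 369.565.

z_22 = 369.565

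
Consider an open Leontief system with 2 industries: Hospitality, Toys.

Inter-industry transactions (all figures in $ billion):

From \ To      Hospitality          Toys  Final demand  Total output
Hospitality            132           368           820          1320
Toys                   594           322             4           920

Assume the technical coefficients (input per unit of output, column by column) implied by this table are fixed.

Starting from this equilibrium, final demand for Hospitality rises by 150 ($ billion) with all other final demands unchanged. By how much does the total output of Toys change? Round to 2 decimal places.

Δx_T = 166.67

Technical coefficients a_ij = z_ij / X_j:
  a_HH = 132/1320 = 0.10, a_TH = 594/1320 = 0.45
  a_HT = 368/920 = 0.40, a_TT = 322/920 = 0.35
I − A =
  [   0.90    -0.40]
  [  -0.45     0.65]
det(I−A) = (0.90)(0.65) − (-0.40)(-0.45) = 0.4050
adj(I−A) = [[0.65, 0.40], [0.45, 0.90]]
(I − A)⁻¹ = adj(I−A) / det(I−A) ≈
  [   1.6049     0.9877]
  [   1.1111     2.2222]
Δx = (I − A)⁻¹ Δd with Δd having +150 in the Hospitality component and 0 elsewhere.
So Δx_T = L_TH · (+150), where L_TH = adj(I−A)_TH / det(I−A) = 0.45 / 0.4050.
Δx_T = 0.45 × (+150) / 0.4050 = 67.50 / 0.4050 ≈ 166.67.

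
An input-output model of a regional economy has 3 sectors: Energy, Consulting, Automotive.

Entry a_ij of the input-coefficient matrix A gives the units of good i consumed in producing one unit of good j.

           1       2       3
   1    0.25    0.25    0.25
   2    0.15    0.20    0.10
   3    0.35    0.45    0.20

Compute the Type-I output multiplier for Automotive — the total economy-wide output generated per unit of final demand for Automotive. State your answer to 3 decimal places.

m_3 = 2.807

I − A =
  [   0.75    -0.25    -0.25]
  [  -0.15     0.80    -0.10]
  [  -0.35    -0.45     0.80]
Cofactors of I−A, C_ij = (−1)^(i+j)·(minor ij) (rows/columns in the sector order above):
  C_11 = (0.80)(0.80) − (-0.10)(-0.45) = 0.5950
  C_12 = −[(-0.15)(0.80) − (-0.10)(-0.35)] = 0.1550
  C_13 = (-0.15)(-0.45) − (0.80)(-0.35) = 0.3475
  C_21 = −[(-0.25)(0.80) − (-0.25)(-0.45)] = 0.3125
  C_22 = (0.75)(0.80) − (-0.25)(-0.35) = 0.5125
  C_23 = −[(0.75)(-0.45) − (-0.25)(-0.35)] = 0.4250
  C_31 = (-0.25)(-0.10) − (-0.25)(0.80) = 0.2250
  C_32 = −[(0.75)(-0.10) − (-0.25)(-0.15)] = 0.1125
  C_33 = (0.75)(0.80) − (-0.25)(-0.15) = 0.5625
det(I−A) = Σ_j (I−A)_1j·C_1j = (0.75)(0.5950) + (-0.25)(0.1550) + (-0.25)(0.3475) = 0.320625
adj(I−A) = Cᵀ =
  [ 0.5950   0.3125   0.2250]
  [ 0.1550   0.5125   0.1125]
  [ 0.3475   0.4250   0.5625]
(I − A)⁻¹ = adj(I−A) / det(I−A) ≈
  [   1.8558     0.9747     0.7018]
  [   0.4834     1.5984     0.3509]
  [   1.0838     1.3255     1.7544]
The output multiplier for sector j is the column-j sum of the Leontief inverse (I − A)⁻¹ = adj(I−A) / det(I−A).
Column 3 of adj(I−A): (0.2250, 0.1125, 0.5625); det(I−A) = 0.320625.
m_3 = (0.2250 + 0.1125 + 0.5625) / 0.320625 = 0.90 / 0.320625 ≈ 2.807.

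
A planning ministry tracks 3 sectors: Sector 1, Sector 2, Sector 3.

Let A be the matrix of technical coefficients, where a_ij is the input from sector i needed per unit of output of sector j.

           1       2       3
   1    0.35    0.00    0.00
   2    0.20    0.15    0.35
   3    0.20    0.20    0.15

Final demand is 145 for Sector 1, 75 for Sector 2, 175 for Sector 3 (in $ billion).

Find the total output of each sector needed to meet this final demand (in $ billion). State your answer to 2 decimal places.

I − A =
  [   0.65     0.00     0.00]
  [  -0.20     0.85    -0.35]
  [  -0.20    -0.20     0.85]
Cofactors of I−A, C_ij = (−1)^(i+j)·(minor ij) (rows/columns in the sector order above):
  C_11 = (0.85)(0.85) − (-0.35)(-0.20) = 0.6525
  C_12 = −[(-0.20)(0.85) − (-0.35)(-0.20)] = 0.2400
  C_13 = (-0.20)(-0.20) − (0.85)(-0.20) = 0.2100
  C_21 = −[(0.00)(0.85) − (0.00)(-0.20)] = 0.0000
  C_22 = (0.65)(0.85) − (0.00)(-0.20) = 0.5525
  C_23 = −[(0.65)(-0.20) − (0.00)(-0.20)] = 0.1300
  C_31 = (0.00)(-0.35) − (0.00)(0.85) = 0.0000
  C_32 = −[(0.65)(-0.35) − (0.00)(-0.20)] = 0.2275
  C_33 = (0.65)(0.85) − (0.00)(-0.20) = 0.5525
det(I−A) = Σ_j (I−A)_1j·C_1j = (0.65)(0.6525) + (0.00)(0.2400) + (0.00)(0.2100) = 0.424125
adj(I−A) = Cᵀ =
  [ 0.6525   0.0000   0.0000]
  [ 0.2400   0.5525   0.2275]
  [ 0.2100   0.1300   0.5525]
(I − A)⁻¹ = adj(I−A) / det(I−A) ≈
  [   1.5385     0.0000     0.0000]
  [   0.5659     1.3027     0.5364]
  [   0.4951     0.3065     1.3027]
x = (I − A)⁻¹ d = adj(I−A)·d / det(I−A), with det(I−A) = 0.424125:
  x_1 = (0.6525·145 + 0.0000·75 + 0.0000·175) / 0.424125 = 94.6125 / 0.424125 ≈ 223.08
  x_2 = (0.2400·145 + 0.5525·75 + 0.2275·175) / 0.424125 = 116.05 / 0.424125 ≈ 273.62
  x_3 = (0.2100·145 + 0.1300·75 + 0.5525·175) / 0.424125 = 136.8875 / 0.424125 ≈ 322.75

x_1 = 223.08, x_2 = 273.62, x_3 = 322.75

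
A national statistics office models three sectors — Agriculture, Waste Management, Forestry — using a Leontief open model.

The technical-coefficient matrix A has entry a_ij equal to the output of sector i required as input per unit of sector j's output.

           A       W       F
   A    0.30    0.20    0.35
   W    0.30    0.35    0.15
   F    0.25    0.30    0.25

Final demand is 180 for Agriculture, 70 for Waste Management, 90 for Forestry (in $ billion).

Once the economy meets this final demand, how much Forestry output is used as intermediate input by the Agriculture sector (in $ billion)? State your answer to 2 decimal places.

I − A =
  [   0.70    -0.20    -0.35]
  [  -0.30     0.65    -0.15]
  [  -0.25    -0.30     0.75]
Cofactors of I−A, C_ij = (−1)^(i+j)·(minor ij) (rows/columns in the sector order above):
  C_11 = (0.65)(0.75) − (-0.15)(-0.30) = 0.4425
  C_12 = −[(-0.30)(0.75) − (-0.15)(-0.25)] = 0.2625
  C_13 = (-0.30)(-0.30) − (0.65)(-0.25) = 0.2525
  C_21 = −[(-0.20)(0.75) − (-0.35)(-0.30)] = 0.2550
  C_22 = (0.70)(0.75) − (-0.35)(-0.25) = 0.4375
  C_23 = −[(0.70)(-0.30) − (-0.20)(-0.25)] = 0.2600
  C_31 = (-0.20)(-0.15) − (-0.35)(0.65) = 0.2575
  C_32 = −[(0.70)(-0.15) − (-0.35)(-0.30)] = 0.2100
  C_33 = (0.70)(0.65) − (-0.20)(-0.30) = 0.3950
det(I−A) = Σ_j (I−A)_1j·C_1j = (0.70)(0.4425) + (-0.20)(0.2625) + (-0.35)(0.2525) = 0.168875
adj(I−A) = Cᵀ =
  [ 0.4425   0.2550   0.2575]
  [ 0.2625   0.4375   0.2100]
  [ 0.2525   0.2600   0.3950]
(I − A)⁻¹ = adj(I−A) / det(I−A) ≈
  [   2.6203     1.5100     1.5248]
  [   1.5544     2.5907     1.2435]
  [   1.4952     1.5396     2.3390]
First solve x = (I − A)⁻¹ d = adj(I−A)·d / det(I−A); in particular x_A = (0.4425·180 + 0.2550·70 + 0.2575·90) / 0.168875 = 120.675 / 0.168875 ≈ 714.5818.
Intermediate flow from F to A: z_FA = a_FA · x_A = 0.25 × 120.675 / 0.168875 = 30.16875 / 0.168875 ≈ 178.65.

z_FA = 178.65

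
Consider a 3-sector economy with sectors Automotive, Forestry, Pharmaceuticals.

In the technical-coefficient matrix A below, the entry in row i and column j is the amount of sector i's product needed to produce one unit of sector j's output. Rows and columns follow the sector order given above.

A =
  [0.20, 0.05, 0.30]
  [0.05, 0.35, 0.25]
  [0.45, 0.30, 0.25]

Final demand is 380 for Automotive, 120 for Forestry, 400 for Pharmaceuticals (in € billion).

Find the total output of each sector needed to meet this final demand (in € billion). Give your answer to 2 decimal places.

x_1 = 1107.71, x_2 = 863.41, x_3 = 1543.32

I − A =
  [   0.80    -0.05    -0.30]
  [  -0.05     0.65    -0.25]
  [  -0.45    -0.30     0.75]
Cofactors of I−A, C_ij = (−1)^(i+j)·(minor ij) (rows/columns in the sector order above):
  C_11 = (0.65)(0.75) − (-0.25)(-0.30) = 0.4125
  C_12 = −[(-0.05)(0.75) − (-0.25)(-0.45)] = 0.1500
  C_13 = (-0.05)(-0.30) − (0.65)(-0.45) = 0.3075
  C_21 = −[(-0.05)(0.75) − (-0.30)(-0.30)] = 0.1275
  C_22 = (0.80)(0.75) − (-0.30)(-0.45) = 0.4650
  C_23 = −[(0.80)(-0.30) − (-0.05)(-0.45)] = 0.2625
  C_31 = (-0.05)(-0.25) − (-0.30)(0.65) = 0.2075
  C_32 = −[(0.80)(-0.25) − (-0.30)(-0.05)] = 0.2150
  C_33 = (0.80)(0.65) − (-0.05)(-0.05) = 0.5175
det(I−A) = Σ_j (I−A)_1j·C_1j = (0.80)(0.4125) + (-0.05)(0.1500) + (-0.30)(0.3075) = 0.23025
adj(I−A) = Cᵀ =
  [ 0.4125   0.1275   0.2075]
  [ 0.1500   0.4650   0.2150]
  [ 0.3075   0.2625   0.5175]
(I − A)⁻¹ = adj(I−A) / det(I−A) ≈
  [   1.7915     0.5537     0.9012]
  [   0.6515     2.0195     0.9338]
  [   1.3355     1.1401     2.2476]
x = (I − A)⁻¹ d = adj(I−A)·d / det(I−A), with det(I−A) = 0.23025:
  x_1 = (0.4125·380 + 0.1275·120 + 0.2075·400) / 0.23025 = 255.05 / 0.23025 ≈ 1107.71
  x_2 = (0.1500·380 + 0.4650·120 + 0.2150·400) / 0.23025 = 198.80 / 0.23025 ≈ 863.41
  x_3 = (0.3075·380 + 0.2625·120 + 0.5175·400) / 0.23025 = 355.35 / 0.23025 ≈ 1543.32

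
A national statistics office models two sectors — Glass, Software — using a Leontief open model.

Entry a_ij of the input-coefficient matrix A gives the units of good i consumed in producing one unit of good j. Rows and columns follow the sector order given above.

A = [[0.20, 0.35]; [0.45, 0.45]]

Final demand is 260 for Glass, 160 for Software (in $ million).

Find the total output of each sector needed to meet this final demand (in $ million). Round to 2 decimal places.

x_G = 704.42, x_S = 867.26

I − A =
  [   0.80    -0.35]
  [  -0.45     0.55]
det(I−A) = (0.80)(0.55) − (-0.35)(-0.45) = 0.2825
adj(I−A) = [[0.55, 0.35], [0.45, 0.80]]
(I − A)⁻¹ = adj(I−A) / det(I−A) ≈
  [   1.9469     1.2389]
  [   1.5929     2.8319]
x = (I − A)⁻¹ d = adj(I−A)·d / det(I−A), with det(I−A) = 0.2825:
  x_G = (0.55·260 + 0.35·160) / 0.2825 = 199.00 / 0.2825 ≈ 704.42
  x_S = (0.45·260 + 0.80·160) / 0.2825 = 245.00 / 0.2825 ≈ 867.26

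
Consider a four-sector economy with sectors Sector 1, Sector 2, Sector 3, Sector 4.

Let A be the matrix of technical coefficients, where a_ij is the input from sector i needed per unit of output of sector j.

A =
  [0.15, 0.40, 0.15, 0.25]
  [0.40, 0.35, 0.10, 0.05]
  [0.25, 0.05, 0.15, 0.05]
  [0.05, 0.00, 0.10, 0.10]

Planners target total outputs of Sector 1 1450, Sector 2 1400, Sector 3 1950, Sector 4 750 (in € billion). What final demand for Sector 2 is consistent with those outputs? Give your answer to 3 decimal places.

d_2 = 97.500

I − A =
  [   0.85    -0.40    -0.15    -0.25]
  [  -0.40     0.65    -0.10    -0.05]
  [  -0.25    -0.05     0.85    -0.05]
  [  -0.05     0.00    -0.10     0.90]
d = (I − A) x:
  d_1 = (+0.85)·1450 + (-0.40)·1400 + (-0.15)·1950 + (-0.25)·750 = 192.500
  d_2 = (-0.40)·1450 + (+0.65)·1400 + (-0.10)·1950 + (-0.05)·750 = 97.500
  d_3 = (-0.25)·1450 + (-0.05)·1400 + (+0.85)·1950 + (-0.05)·750 = 1187.500
  d_4 = (-0.05)·1450 + (+0.00)·1400 + (-0.10)·1950 + (+0.90)·750 = 407.500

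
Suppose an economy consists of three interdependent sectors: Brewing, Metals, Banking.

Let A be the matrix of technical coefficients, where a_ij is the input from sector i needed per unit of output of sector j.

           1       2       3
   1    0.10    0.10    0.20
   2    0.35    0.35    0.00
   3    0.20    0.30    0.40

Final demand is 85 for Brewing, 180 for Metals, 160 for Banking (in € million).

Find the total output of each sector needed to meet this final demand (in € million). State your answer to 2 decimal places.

I − A =
  [   0.90    -0.10    -0.20]
  [  -0.35     0.65     0.00]
  [  -0.20    -0.30     0.60]
Cofactors of I−A, C_ij = (−1)^(i+j)·(minor ij) (rows/columns in the sector order above):
  C_11 = (0.65)(0.60) − (0.00)(-0.30) = 0.3900
  C_12 = −[(-0.35)(0.60) − (0.00)(-0.20)] = 0.2100
  C_13 = (-0.35)(-0.30) − (0.65)(-0.20) = 0.2350
  C_21 = −[(-0.10)(0.60) − (-0.20)(-0.30)] = 0.1200
  C_22 = (0.90)(0.60) − (-0.20)(-0.20) = 0.5000
  C_23 = −[(0.90)(-0.30) − (-0.10)(-0.20)] = 0.2900
  C_31 = (-0.10)(0.00) − (-0.20)(0.65) = 0.1300
  C_32 = −[(0.90)(0.00) − (-0.20)(-0.35)] = 0.0700
  C_33 = (0.90)(0.65) − (-0.10)(-0.35) = 0.5500
det(I−A) = Σ_j (I−A)_1j·C_1j = (0.90)(0.3900) + (-0.10)(0.2100) + (-0.20)(0.2350) = 0.2830
adj(I−A) = Cᵀ =
  [ 0.3900   0.1200   0.1300]
  [ 0.2100   0.5000   0.0700]
  [ 0.2350   0.2900   0.5500]
(I − A)⁻¹ = adj(I−A) / det(I−A) ≈
  [   1.3781     0.4240     0.4594]
  [   0.7420     1.7668     0.2473]
  [   0.8304     1.0247     1.9435]
x = (I − A)⁻¹ d = adj(I−A)·d / det(I−A), with det(I−A) = 0.2830:
  x_1 = (0.3900·85 + 0.1200·180 + 0.1300·160) / 0.2830 = 75.55 / 0.2830 ≈ 266.96
  x_2 = (0.2100·85 + 0.5000·180 + 0.0700·160) / 0.2830 = 119.05 / 0.2830 ≈ 420.67
  x_3 = (0.2350·85 + 0.2900·180 + 0.5500·160) / 0.2830 = 160.175 / 0.2830 ≈ 565.99

x_1 = 266.96, x_2 = 420.67, x_3 = 565.99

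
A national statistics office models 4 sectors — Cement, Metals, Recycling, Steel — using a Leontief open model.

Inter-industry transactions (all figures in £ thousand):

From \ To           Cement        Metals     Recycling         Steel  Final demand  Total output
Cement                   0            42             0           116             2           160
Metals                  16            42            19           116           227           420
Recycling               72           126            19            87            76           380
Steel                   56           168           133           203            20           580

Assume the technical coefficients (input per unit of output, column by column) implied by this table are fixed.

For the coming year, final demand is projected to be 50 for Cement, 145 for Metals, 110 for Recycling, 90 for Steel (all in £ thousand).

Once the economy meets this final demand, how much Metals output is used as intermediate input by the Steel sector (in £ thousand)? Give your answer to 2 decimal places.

Technical coefficients a_ij = z_ij / X_j:
  a_CC = 0/160 = 0.00, a_MC = 16/160 = 0.10, a_RC = 72/160 = 0.45, a_SC = 56/160 = 0.35
  a_CM = 42/420 = 0.10, a_MM = 42/420 = 0.10, a_RM = 126/420 = 0.30, a_SM = 168/420 = 0.40
  a_CR = 0/380 = 0.00, a_MR = 19/380 = 0.05, a_RR = 19/380 = 0.05, a_SR = 133/380 = 0.35
  a_CS = 116/580 = 0.20, a_MS = 116/580 = 0.20, a_RS = 87/580 = 0.15, a_SS = 203/580 = 0.35
I − A =
  [   1.00    -0.10     0.00    -0.20]
  [  -0.10     0.90    -0.05    -0.20]
  [  -0.45    -0.30     0.95    -0.15]
  [  -0.35    -0.40    -0.35     0.65]
Compute the cofactors C_ij = (−1)^(i+j)·(3×3 minor ij) of I−A; the adjugate is their transpose:
adj(I−A) = Cᵀ =
  [ 0.39875   0.15350   0.07725   0.18775]
  [ 0.17175   0.46700   0.10600   0.22100]
  [ 0.32100   0.30450   0.42050   0.28950]
  [ 0.49325   0.53400   0.33325   0.82825]
det(I−A) = Σ_j (I−A)_1j·C_1j = (1.00)(0.39875) + (-0.10)(0.17175) + (0.00)(0.32100) + (-0.20)(0.49325) = 0.282925
(I − A)⁻¹ = adj(I−A) / det(I−A) ≈
  [   1.4094     0.5425     0.2730     0.6636]
  [   0.6071     1.6506     0.3747     0.7811]
  [   1.1346     1.0763     1.4863     1.0232]
  [   1.7434     1.8874     1.1779     2.9275]
First solve x = (I − A)⁻¹ d = adj(I−A)·d / det(I−A); in particular x_S = (0.49325·50 + 0.53400·145 + 0.33325·110 + 0.82825·90) / 0.282925 = 213.2925 / 0.282925 ≈ 753.8835.
Intermediate flow from M to S: z_MS = a_MS · x_S = 0.20 × 213.2925 / 0.282925 = 42.6585 / 0.282925 ≈ 150.78.

z_MS = 150.78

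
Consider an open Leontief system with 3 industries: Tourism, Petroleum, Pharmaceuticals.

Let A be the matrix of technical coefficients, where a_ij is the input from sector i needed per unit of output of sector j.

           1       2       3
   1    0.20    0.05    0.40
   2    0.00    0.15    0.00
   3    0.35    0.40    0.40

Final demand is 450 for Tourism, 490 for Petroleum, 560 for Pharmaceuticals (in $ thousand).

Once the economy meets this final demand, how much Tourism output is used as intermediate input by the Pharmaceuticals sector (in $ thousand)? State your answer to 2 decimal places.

z_13 = 941.25

I − A =
  [   0.80    -0.05    -0.40]
  [   0.00     0.85     0.00]
  [  -0.35    -0.40     0.60]
Cofactors of I−A, C_ij = (−1)^(i+j)·(minor ij) (rows/columns in the sector order above):
  C_11 = (0.85)(0.60) − (0.00)(-0.40) = 0.5100
  C_12 = −[(0.00)(0.60) − (0.00)(-0.35)] = 0.0000
  C_13 = (0.00)(-0.40) − (0.85)(-0.35) = 0.2975
  C_21 = −[(-0.05)(0.60) − (-0.40)(-0.40)] = 0.1900
  C_22 = (0.80)(0.60) − (-0.40)(-0.35) = 0.3400
  C_23 = −[(0.80)(-0.40) − (-0.05)(-0.35)] = 0.3375
  C_31 = (-0.05)(0.00) − (-0.40)(0.85) = 0.3400
  C_32 = −[(0.80)(0.00) − (-0.40)(0.00)] = 0.0000
  C_33 = (0.80)(0.85) − (-0.05)(0.00) = 0.6800
det(I−A) = Σ_j (I−A)_1j·C_1j = (0.80)(0.5100) + (-0.05)(0.0000) + (-0.40)(0.2975) = 0.2890
adj(I−A) = Cᵀ =
  [ 0.5100   0.1900   0.3400]
  [ 0.0000   0.3400   0.0000]
  [ 0.2975   0.3375   0.6800]
(I − A)⁻¹ = adj(I−A) / det(I−A) ≈
  [   1.7647     0.6574     1.1765]
  [   0.0000     1.1765     0.0000]
  [   1.0294     1.1678     2.3529]
First solve x = (I − A)⁻¹ d = adj(I−A)·d / det(I−A); in particular x_3 = (0.2975·450 + 0.3375·490 + 0.6800·560) / 0.2890 = 680.05 / 0.2890 ≈ 2353.1142.
Intermediate flow from 1 to 3: z_13 = a_13 · x_3 = 0.40 × 680.05 / 0.2890 = 272.02 / 0.2890 ≈ 941.25.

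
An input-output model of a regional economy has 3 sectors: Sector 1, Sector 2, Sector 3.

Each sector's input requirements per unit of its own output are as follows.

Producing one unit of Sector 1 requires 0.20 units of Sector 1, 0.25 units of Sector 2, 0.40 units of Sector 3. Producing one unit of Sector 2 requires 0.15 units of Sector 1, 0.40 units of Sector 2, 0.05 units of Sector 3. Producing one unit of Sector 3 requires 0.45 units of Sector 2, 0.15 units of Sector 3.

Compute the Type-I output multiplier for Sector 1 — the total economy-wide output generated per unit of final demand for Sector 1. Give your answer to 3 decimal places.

I − A =
  [   0.80    -0.15     0.00]
  [  -0.25     0.60    -0.45]
  [  -0.40    -0.05     0.85]
Cofactors of I−A, C_ij = (−1)^(i+j)·(minor ij) (rows/columns in the sector order above):
  C_11 = (0.60)(0.85) − (-0.45)(-0.05) = 0.4875
  C_12 = −[(-0.25)(0.85) − (-0.45)(-0.40)] = 0.3925
  C_13 = (-0.25)(-0.05) − (0.60)(-0.40) = 0.2525
  C_21 = −[(-0.15)(0.85) − (0.00)(-0.05)] = 0.1275
  C_22 = (0.80)(0.85) − (0.00)(-0.40) = 0.6800
  C_23 = −[(0.80)(-0.05) − (-0.15)(-0.40)] = 0.1000
  C_31 = (-0.15)(-0.45) − (0.00)(0.60) = 0.0675
  C_32 = −[(0.80)(-0.45) − (0.00)(-0.25)] = 0.3600
  C_33 = (0.80)(0.60) − (-0.15)(-0.25) = 0.4425
det(I−A) = Σ_j (I−A)_1j·C_1j = (0.80)(0.4875) + (-0.15)(0.3925) + (0.00)(0.2525) = 0.331125
adj(I−A) = Cᵀ =
  [ 0.4875   0.1275   0.0675]
  [ 0.3925   0.6800   0.3600]
  [ 0.2525   0.1000   0.4425]
(I − A)⁻¹ = adj(I−A) / det(I−A) ≈
  [   1.4723     0.3851     0.2039]
  [   1.1854     2.0536     1.0872]
  [   0.7626     0.3020     1.3364]
The output multiplier for sector j is the column-j sum of the Leontief inverse (I − A)⁻¹ = adj(I−A) / det(I−A).
Column 1 of adj(I−A): (0.4875, 0.3925, 0.2525); det(I−A) = 0.331125.
m_1 = (0.4875 + 0.3925 + 0.2525) / 0.331125 = 1.1325 / 0.331125 ≈ 3.420.

m_1 = 3.420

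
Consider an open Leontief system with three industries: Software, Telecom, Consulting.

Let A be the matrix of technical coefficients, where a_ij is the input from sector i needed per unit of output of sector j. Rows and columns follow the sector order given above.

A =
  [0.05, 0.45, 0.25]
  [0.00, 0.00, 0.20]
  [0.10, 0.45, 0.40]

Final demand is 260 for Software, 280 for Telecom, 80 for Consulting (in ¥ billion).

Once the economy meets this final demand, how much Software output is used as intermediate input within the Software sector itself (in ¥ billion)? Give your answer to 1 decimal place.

I − A =
  [   0.95    -0.45    -0.25]
  [   0.00     1.00    -0.20]
  [  -0.10    -0.45     0.60]
Cofactors of I−A, C_ij = (−1)^(i+j)·(minor ij) (rows/columns in the sector order above):
  C_11 = (1.00)(0.60) − (-0.20)(-0.45) = 0.5100
  C_12 = −[(0.00)(0.60) − (-0.20)(-0.10)] = 0.0200
  C_13 = (0.00)(-0.45) − (1.00)(-0.10) = 0.1000
  C_21 = −[(-0.45)(0.60) − (-0.25)(-0.45)] = 0.3825
  C_22 = (0.95)(0.60) − (-0.25)(-0.10) = 0.5450
  C_23 = −[(0.95)(-0.45) − (-0.45)(-0.10)] = 0.4725
  C_31 = (-0.45)(-0.20) − (-0.25)(1.00) = 0.3400
  C_32 = −[(0.95)(-0.20) − (-0.25)(0.00)] = 0.1900
  C_33 = (0.95)(1.00) − (-0.45)(0.00) = 0.9500
det(I−A) = Σ_j (I−A)_1j·C_1j = (0.95)(0.5100) + (-0.45)(0.0200) + (-0.25)(0.1000) = 0.4505
adj(I−A) = Cᵀ =
  [ 0.5100   0.3825   0.3400]
  [ 0.0200   0.5450   0.1900]
  [ 0.1000   0.4725   0.9500]
(I − A)⁻¹ = adj(I−A) / det(I−A) ≈
  [   1.1321     0.8491     0.7547]
  [   0.0444     1.2098     0.4218]
  [   0.2220     1.0488     2.1088]
First solve x = (I − A)⁻¹ d = adj(I−A)·d / det(I−A); in particular x_1 = (0.5100·260 + 0.3825·280 + 0.3400·80) / 0.4505 = 266.90 / 0.4505 ≈ 592.453.
Intermediate flow from 1 to 1: z_11 = a_11 · x_1 = 0.05 × 266.90 / 0.4505 = 13.345 / 0.4505 ≈ 29.6.

z_11 = 29.6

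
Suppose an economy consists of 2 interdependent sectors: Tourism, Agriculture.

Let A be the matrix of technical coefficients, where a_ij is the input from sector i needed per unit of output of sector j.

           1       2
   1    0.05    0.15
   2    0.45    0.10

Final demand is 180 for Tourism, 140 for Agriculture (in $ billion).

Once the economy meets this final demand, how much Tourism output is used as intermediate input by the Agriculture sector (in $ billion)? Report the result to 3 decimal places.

I − A =
  [   0.95    -0.15]
  [  -0.45     0.90]
det(I−A) = (0.95)(0.90) − (-0.15)(-0.45) = 0.7875
adj(I−A) = [[0.90, 0.15], [0.45, 0.95]]
(I − A)⁻¹ = adj(I−A) / det(I−A) ≈
  [   1.1429     0.1905]
  [   0.5714     1.2063]
First solve x = (I − A)⁻¹ d = adj(I−A)·d / det(I−A); in particular x_2 = (0.45·180 + 0.95·140) / 0.7875 = 214.00 / 0.7875 ≈ 271.74603.
Intermediate flow from 1 to 2: z_12 = a_12 · x_2 = 0.15 × 214.00 / 0.7875 = 32.10 / 0.7875 ≈ 40.762.

z_12 = 40.762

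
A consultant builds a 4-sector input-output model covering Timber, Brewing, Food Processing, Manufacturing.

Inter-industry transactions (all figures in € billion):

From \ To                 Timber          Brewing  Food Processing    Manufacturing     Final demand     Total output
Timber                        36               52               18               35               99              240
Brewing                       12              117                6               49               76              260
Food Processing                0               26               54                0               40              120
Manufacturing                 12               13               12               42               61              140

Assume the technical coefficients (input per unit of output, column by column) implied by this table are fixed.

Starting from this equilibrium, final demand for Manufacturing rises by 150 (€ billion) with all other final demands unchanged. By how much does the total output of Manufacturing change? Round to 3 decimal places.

Δx_4 = 238.506

Technical coefficients a_ij = z_ij / X_j:
  a_11 = 36/240 = 0.15, a_21 = 12/240 = 0.05, a_31 = 0/240 = 0.00, a_41 = 12/240 = 0.05
  a_12 = 52/260 = 0.20, a_22 = 117/260 = 0.45, a_32 = 26/260 = 0.10, a_42 = 13/260 = 0.05
  a_13 = 18/120 = 0.15, a_23 = 6/120 = 0.05, a_33 = 54/120 = 0.45, a_43 = 12/120 = 0.10
  a_14 = 35/140 = 0.25, a_24 = 49/140 = 0.35, a_34 = 0/140 = 0.00, a_44 = 42/140 = 0.30
I − A =
  [   0.85    -0.20    -0.15    -0.25]
  [  -0.05     0.55    -0.05    -0.35]
  [   0.00    -0.10     0.55     0.00]
  [  -0.05    -0.05    -0.10     0.70]
Compute the cofactors C_ij = (−1)^(i+j)·(3×3 minor ij) of I−A; the adjugate is their transpose:
adj(I−A) = Cᵀ =
  [ 0.195125   0.096875   0.083500   0.118125]
  [ 0.028875   0.320375   0.068000   0.170500]
  [ 0.005250   0.058250   0.294375   0.031000]
  [ 0.016750   0.038125   0.052875   0.246625]
det(I−A) = Σ_j (I−A)_1j·C_1j = (0.85)(0.195125) + (-0.20)(0.028875) + (-0.15)(0.005250) + (-0.25)(0.016750) = 0.15510625
(I − A)⁻¹ = adj(I−A) / det(I−A) ≈
  [   1.2580     0.6246     0.5383     0.7616]
  [   0.1862     2.0655     0.4384     1.0992]
  [   0.0338     0.3755     1.8979     0.1999]
  [   0.1080     0.2458     0.3409     1.5900]
Δx = (I − A)⁻¹ Δd with Δd having +150 in the Manufacturing component and 0 elsewhere.
So Δx_4 = L_44 · (+150), where L_44 = adj(I−A)_44 / det(I−A) = 0.246625 / 0.15510625.
Δx_4 = 0.246625 × (+150) / 0.15510625 = 36.99375 / 0.15510625 ≈ 238.506.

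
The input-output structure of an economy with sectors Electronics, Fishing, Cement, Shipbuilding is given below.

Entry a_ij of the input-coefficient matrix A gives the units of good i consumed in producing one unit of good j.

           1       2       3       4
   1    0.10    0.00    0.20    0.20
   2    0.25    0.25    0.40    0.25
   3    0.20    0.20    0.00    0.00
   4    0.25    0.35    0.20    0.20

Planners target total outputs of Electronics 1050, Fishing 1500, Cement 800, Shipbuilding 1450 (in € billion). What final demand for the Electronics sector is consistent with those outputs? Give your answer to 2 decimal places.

d_1 = 495.00

I − A =
  [   0.90     0.00    -0.20    -0.20]
  [  -0.25     0.75    -0.40    -0.25]
  [  -0.20    -0.20     1.00     0.00]
  [  -0.25    -0.35    -0.20     0.80]
d = (I − A) x:
  d_1 = (+0.90)·1050 + (+0.00)·1500 + (-0.20)·800 + (-0.20)·1450 = 495.00
  d_2 = (-0.25)·1050 + (+0.75)·1500 + (-0.40)·800 + (-0.25)·1450 = 180.00
  d_3 = (-0.20)·1050 + (-0.20)·1500 + (+1.00)·800 + (+0.00)·1450 = 290.00
  d_4 = (-0.25)·1050 + (-0.35)·1500 + (-0.20)·800 + (+0.80)·1450 = 212.50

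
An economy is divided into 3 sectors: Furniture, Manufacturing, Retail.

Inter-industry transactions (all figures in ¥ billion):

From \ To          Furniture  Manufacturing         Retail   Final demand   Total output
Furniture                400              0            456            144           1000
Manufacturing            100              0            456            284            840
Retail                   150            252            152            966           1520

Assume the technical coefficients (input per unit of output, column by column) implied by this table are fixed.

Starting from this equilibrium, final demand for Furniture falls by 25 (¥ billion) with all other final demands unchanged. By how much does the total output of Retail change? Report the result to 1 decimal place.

Δx_R = -10.4

Technical coefficients a_ij = z_ij / X_j:
  a_FF = 400/1000 = 0.40, a_MF = 100/1000 = 0.10, a_RF = 150/1000 = 0.15
  a_FM = 0/840 = 0.00, a_MM = 0/840 = 0.00, a_RM = 252/840 = 0.30
  a_FR = 456/1520 = 0.30, a_MR = 456/1520 = 0.30, a_RR = 152/1520 = 0.10
I − A =
  [   0.60     0.00    -0.30]
  [  -0.10     1.00    -0.30]
  [  -0.15    -0.30     0.90]
Cofactors of I−A, C_ij = (−1)^(i+j)·(minor ij) (rows/columns in the sector order above):
  C_11 = (1.00)(0.90) − (-0.30)(-0.30) = 0.8100
  C_12 = −[(-0.10)(0.90) − (-0.30)(-0.15)] = 0.1350
  C_13 = (-0.10)(-0.30) − (1.00)(-0.15) = 0.1800
  C_21 = −[(0.00)(0.90) − (-0.30)(-0.30)] = 0.0900
  C_22 = (0.60)(0.90) − (-0.30)(-0.15) = 0.4950
  C_23 = −[(0.60)(-0.30) − (0.00)(-0.15)] = 0.1800
  C_31 = (0.00)(-0.30) − (-0.30)(1.00) = 0.3000
  C_32 = −[(0.60)(-0.30) − (-0.30)(-0.10)] = 0.2100
  C_33 = (0.60)(1.00) − (0.00)(-0.10) = 0.6000
det(I−A) = Σ_j (I−A)_1j·C_1j = (0.60)(0.8100) + (0.00)(0.1350) + (-0.30)(0.1800) = 0.4320
adj(I−A) = Cᵀ =
  [ 0.8100   0.0900   0.3000]
  [ 0.1350   0.4950   0.2100]
  [ 0.1800   0.1800   0.6000]
(I − A)⁻¹ = adj(I−A) / det(I−A) ≈
  [   1.8750     0.2083     0.6944]
  [   0.3125     1.1458     0.4861]
  [   0.4167     0.4167     1.3889]
Δx = (I − A)⁻¹ Δd with Δd having -25 in the Furniture component and 0 elsewhere.
So Δx_R = L_RF · (-25), where L_RF = adj(I−A)_RF / det(I−A) = 0.1800 / 0.4320.
Δx_R = 0.1800 × (-25) / 0.4320 = -4.50 / 0.4320 ≈ -10.4.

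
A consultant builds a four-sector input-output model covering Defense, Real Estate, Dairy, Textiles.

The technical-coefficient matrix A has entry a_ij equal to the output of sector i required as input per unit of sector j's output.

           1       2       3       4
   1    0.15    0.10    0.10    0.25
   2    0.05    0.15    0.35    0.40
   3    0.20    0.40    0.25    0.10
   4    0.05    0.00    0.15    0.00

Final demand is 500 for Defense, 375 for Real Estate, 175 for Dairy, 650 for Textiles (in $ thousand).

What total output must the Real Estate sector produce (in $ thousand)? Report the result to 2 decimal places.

x_2 = 1589.09

I − A =
  [   0.85    -0.10    -0.10    -0.25]
  [  -0.05     0.85    -0.35    -0.40]
  [  -0.20    -0.40     0.75    -0.10]
  [  -0.05     0.00    -0.15     1.00]
Compute the cofactors C_ij = (−1)^(i+j)·(3×3 minor ij) of I−A; the adjugate is their transpose:
adj(I−A) = Cᵀ =
  [ 0.460750   0.128500   0.157875   0.182375]
  [ 0.135500   0.587375   0.353000   0.304125]
  [ 0.202250   0.355500   0.704875   0.263250]
  [ 0.053375   0.059750   0.113625   0.393125]
det(I−A) = Σ_j (I−A)_1j·C_1j = (0.85)(0.460750) + (-0.10)(0.135500) + (-0.10)(0.202250) + (-0.25)(0.053375) = 0.34451875
(I − A)⁻¹ = adj(I−A) / det(I−A) ≈
  [   1.3374     0.3730     0.4582     0.5294]
  [   0.3933     1.7049     1.0246     0.8828]
  [   0.5871     1.0319     2.0460     0.7641]
  [   0.1549     0.1734     0.3298     1.1411]
x = (I − A)⁻¹ d = adj(I−A)·d / det(I−A), with det(I−A) = 0.34451875:
  x_1 = (0.460750·500 + 0.128500·375 + 0.157875·175 + 0.182375·650) / 0.34451875 = 424.734375 / 0.34451875 ≈ 1232.83
  x_2 = (0.135500·500 + 0.587375·375 + 0.353000·175 + 0.304125·650) / 0.34451875 = 547.471875 / 0.34451875 ≈ 1589.09
  x_3 = (0.202250·500 + 0.355500·375 + 0.704875·175 + 0.263250·650) / 0.34451875 = 528.903125 / 0.34451875 ≈ 1535.19
  x_4 = (0.053375·500 + 0.059750·375 + 0.113625·175 + 0.393125·650) / 0.34451875 = 324.509375 / 0.34451875 ≈ 941.92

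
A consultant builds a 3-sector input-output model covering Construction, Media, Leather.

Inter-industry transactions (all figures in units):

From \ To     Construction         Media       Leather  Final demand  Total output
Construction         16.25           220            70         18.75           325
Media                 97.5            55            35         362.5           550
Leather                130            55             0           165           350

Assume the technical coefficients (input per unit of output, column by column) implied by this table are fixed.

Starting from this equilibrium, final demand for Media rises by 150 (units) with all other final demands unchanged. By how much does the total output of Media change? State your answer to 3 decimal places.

Technical coefficients a_ij = z_ij / X_j:
  a_CC = 16.25/325 = 0.05, a_MC = 97.5/325 = 0.30, a_LC = 130/325 = 0.40
  a_CM = 220/550 = 0.40, a_MM = 55/550 = 0.10, a_LM = 55/550 = 0.10
  a_CL = 70/350 = 0.20, a_ML = 35/350 = 0.10, a_LL = 0/350 = 0.00
I − A =
  [   0.95    -0.40    -0.20]
  [  -0.30     0.90    -0.10]
  [  -0.40    -0.10     1.00]
Cofactors of I−A, C_ij = (−1)^(i+j)·(minor ij) (rows/columns in the sector order above):
  C_11 = (0.90)(1.00) − (-0.10)(-0.10) = 0.8900
  C_12 = −[(-0.30)(1.00) − (-0.10)(-0.40)] = 0.3400
  C_13 = (-0.30)(-0.10) − (0.90)(-0.40) = 0.3900
  C_21 = −[(-0.40)(1.00) − (-0.20)(-0.10)] = 0.4200
  C_22 = (0.95)(1.00) − (-0.20)(-0.40) = 0.8700
  C_23 = −[(0.95)(-0.10) − (-0.40)(-0.40)] = 0.2550
  C_31 = (-0.40)(-0.10) − (-0.20)(0.90) = 0.2200
  C_32 = −[(0.95)(-0.10) − (-0.20)(-0.30)] = 0.1550
  C_33 = (0.95)(0.90) − (-0.40)(-0.30) = 0.7350
det(I−A) = Σ_j (I−A)_1j·C_1j = (0.95)(0.8900) + (-0.40)(0.3400) + (-0.20)(0.3900) = 0.6315
adj(I−A) = Cᵀ =
  [ 0.8900   0.4200   0.2200]
  [ 0.3400   0.8700   0.1550]
  [ 0.3900   0.2550   0.7350]
(I − A)⁻¹ = adj(I−A) / det(I−A) ≈
  [   1.4093     0.6651     0.3484]
  [   0.5384     1.3777     0.2454]
  [   0.6176     0.4038     1.1639]
Δx = (I − A)⁻¹ Δd with Δd having +150 in the Media component and 0 elsewhere.
So Δx_M = L_MM · (+150), where L_MM = adj(I−A)_MM / det(I−A) = 0.8700 / 0.6315.
Δx_M = 0.8700 × (+150) / 0.6315 = 130.50 / 0.6315 ≈ 206.651.

Δx_M = 206.651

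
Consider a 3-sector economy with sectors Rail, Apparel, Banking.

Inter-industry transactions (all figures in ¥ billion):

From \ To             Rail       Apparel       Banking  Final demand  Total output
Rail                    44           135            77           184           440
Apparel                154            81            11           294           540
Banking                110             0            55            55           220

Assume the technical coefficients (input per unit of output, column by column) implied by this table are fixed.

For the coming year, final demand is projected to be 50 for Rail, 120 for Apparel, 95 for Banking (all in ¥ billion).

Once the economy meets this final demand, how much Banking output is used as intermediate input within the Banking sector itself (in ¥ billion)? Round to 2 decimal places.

z_33 = 47.89

Technical coefficients a_ij = z_ij / X_j:
  a_11 = 44/440 = 0.10, a_21 = 154/440 = 0.35, a_31 = 110/440 = 0.25
  a_12 = 135/540 = 0.25, a_22 = 81/540 = 0.15, a_32 = 0/540 = 0.00
  a_13 = 77/220 = 0.35, a_23 = 11/220 = 0.05, a_33 = 55/220 = 0.25
I − A =
  [   0.90    -0.25    -0.35]
  [  -0.35     0.85    -0.05]
  [  -0.25     0.00     0.75]
Cofactors of I−A, C_ij = (−1)^(i+j)·(minor ij) (rows/columns in the sector order above):
  C_11 = (0.85)(0.75) − (-0.05)(0.00) = 0.6375
  C_12 = −[(-0.35)(0.75) − (-0.05)(-0.25)] = 0.2750
  C_13 = (-0.35)(0.00) − (0.85)(-0.25) = 0.2125
  C_21 = −[(-0.25)(0.75) − (-0.35)(0.00)] = 0.1875
  C_22 = (0.90)(0.75) − (-0.35)(-0.25) = 0.5875
  C_23 = −[(0.90)(0.00) − (-0.25)(-0.25)] = 0.0625
  C_31 = (-0.25)(-0.05) − (-0.35)(0.85) = 0.3100
  C_32 = −[(0.90)(-0.05) − (-0.35)(-0.35)] = 0.1675
  C_33 = (0.90)(0.85) − (-0.25)(-0.35) = 0.6775
det(I−A) = Σ_j (I−A)_1j·C_1j = (0.90)(0.6375) + (-0.25)(0.2750) + (-0.35)(0.2125) = 0.430625
adj(I−A) = Cᵀ =
  [ 0.6375   0.1875   0.3100]
  [ 0.2750   0.5875   0.1675]
  [ 0.2125   0.0625   0.6775]
(I − A)⁻¹ = adj(I−A) / det(I−A) ≈
  [   1.4804     0.4354     0.7199]
  [   0.6386     1.3643     0.3890]
  [   0.4935     0.1451     1.5733]
First solve x = (I − A)⁻¹ d = adj(I−A)·d / det(I−A); in particular x_3 = (0.2125·50 + 0.0625·120 + 0.6775·95) / 0.430625 = 82.4875 / 0.430625 ≈ 191.5530.
Intermediate flow from 3 to 3: z_33 = a_33 · x_3 = 0.25 × 82.4875 / 0.430625 = 20.621875 / 0.430625 ≈ 47.89.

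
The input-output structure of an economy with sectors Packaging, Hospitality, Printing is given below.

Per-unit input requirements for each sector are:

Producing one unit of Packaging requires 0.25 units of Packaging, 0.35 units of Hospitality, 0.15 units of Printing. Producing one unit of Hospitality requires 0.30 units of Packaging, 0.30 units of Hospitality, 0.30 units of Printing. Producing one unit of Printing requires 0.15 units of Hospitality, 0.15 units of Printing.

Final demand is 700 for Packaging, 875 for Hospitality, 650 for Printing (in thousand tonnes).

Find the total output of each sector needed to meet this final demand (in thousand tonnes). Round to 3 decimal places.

x_1 = 2013.823, x_2 = 2701.224, x_3 = 2073.460

I − A =
  [   0.75    -0.30     0.00]
  [  -0.35     0.70    -0.15]
  [  -0.15    -0.30     0.85]
Cofactors of I−A, C_ij = (−1)^(i+j)·(minor ij) (rows/columns in the sector order above):
  C_11 = (0.70)(0.85) − (-0.15)(-0.30) = 0.5500
  C_12 = −[(-0.35)(0.85) − (-0.15)(-0.15)] = 0.3200
  C_13 = (-0.35)(-0.30) − (0.70)(-0.15) = 0.2100
  C_21 = −[(-0.30)(0.85) − (0.00)(-0.30)] = 0.2550
  C_22 = (0.75)(0.85) − (0.00)(-0.15) = 0.6375
  C_23 = −[(0.75)(-0.30) − (-0.30)(-0.15)] = 0.2700
  C_31 = (-0.30)(-0.15) − (0.00)(0.70) = 0.0450
  C_32 = −[(0.75)(-0.15) − (0.00)(-0.35)] = 0.1125
  C_33 = (0.75)(0.70) − (-0.30)(-0.35) = 0.4200
det(I−A) = Σ_j (I−A)_1j·C_1j = (0.75)(0.5500) + (-0.30)(0.3200) + (0.00)(0.2100) = 0.3165
adj(I−A) = Cᵀ =
  [ 0.5500   0.2550   0.0450]
  [ 0.3200   0.6375   0.1125]
  [ 0.2100   0.2700   0.4200]
(I − A)⁻¹ = adj(I−A) / det(I−A) ≈
  [   1.7378     0.8057     0.1422]
  [   1.0111     2.0142     0.3555]
  [   0.6635     0.8531     1.3270]
x = (I − A)⁻¹ d = adj(I−A)·d / det(I−A), with det(I−A) = 0.3165:
  x_1 = (0.5500·700 + 0.2550·875 + 0.0450·650) / 0.3165 = 637.375 / 0.3165 ≈ 2013.823
  x_2 = (0.3200·700 + 0.6375·875 + 0.1125·650) / 0.3165 = 854.9375 / 0.3165 ≈ 2701.224
  x_3 = (0.2100·700 + 0.2700·875 + 0.4200·650) / 0.3165 = 656.25 / 0.3165 ≈ 2073.460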